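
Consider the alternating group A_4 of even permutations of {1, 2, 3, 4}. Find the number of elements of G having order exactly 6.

No element of G has order 6 (even though 6 | 12).

0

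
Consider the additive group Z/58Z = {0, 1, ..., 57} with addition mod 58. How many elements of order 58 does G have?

In a cyclic group of order 58, the number of elements of order d (for d | 58) is φ(d).
φ(58) = 28.

28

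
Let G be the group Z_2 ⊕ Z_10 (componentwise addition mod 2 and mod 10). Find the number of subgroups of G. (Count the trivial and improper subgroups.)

|G| = 20, so by Lagrange every subgroup order divides 20. Divisors: 1, 2, 4, 5, 10, 20.
Subgroups by order — order 1: 1; order 2: 3; order 4: 1; order 5: 1; order 10: 3; order 20: 1.
Total: 1 + 3 + 1 + 1 + 3 + 1 = 10.

10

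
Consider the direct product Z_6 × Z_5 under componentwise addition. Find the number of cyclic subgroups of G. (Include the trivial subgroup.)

A cyclic subgroup of order d is generated by each of its φ(d) elements of order d, so the cyclic subgroups of order d number (#elements of order d)/φ(d).
Cyclic subgroups by order — order 1: 1; order 2: 1; order 3: 1; order 5: 1; order 6: 1; order 10: 1; order 15: 1; order 30: 1.
Total: 8.

8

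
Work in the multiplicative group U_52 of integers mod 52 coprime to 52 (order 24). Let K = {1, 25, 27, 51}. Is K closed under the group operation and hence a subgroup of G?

Yes

|K| = 4 divides |G| = 24, consistent with Lagrange.
K contains the identity, every element's inverse is in K, and K is closed under ·: it is a subgroup.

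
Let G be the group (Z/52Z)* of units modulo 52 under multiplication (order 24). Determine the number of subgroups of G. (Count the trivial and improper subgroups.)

|G| = 24, so by Lagrange every subgroup order divides 24. Divisors: 1, 2, 3, 4, 6, 8, 12, 24.
Subgroups by order — order 1: 1; order 2: 3; order 3: 1; order 4: 3; order 6: 3; order 8: 1; order 12: 3; order 24: 1.
Total: 1 + 3 + 1 + 3 + 3 + 1 + 3 + 1 = 16.

16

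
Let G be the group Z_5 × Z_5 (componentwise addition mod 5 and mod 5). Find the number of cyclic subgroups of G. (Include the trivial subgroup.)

A cyclic subgroup of order d is generated by each of its φ(d) elements of order d, so the cyclic subgroups of order d number (#elements of order d)/φ(d).
Cyclic subgroups by order — order 1: 1; order 5: 6.
Total: 7.

7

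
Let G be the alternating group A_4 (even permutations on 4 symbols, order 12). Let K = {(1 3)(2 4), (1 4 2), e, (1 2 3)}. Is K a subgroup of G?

(1 2 3) ∈ K but its inverse (1 3 2) ∉ K, so K is not a subgroup.

No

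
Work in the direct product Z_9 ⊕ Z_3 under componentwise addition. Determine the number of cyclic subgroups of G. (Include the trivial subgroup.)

Each element a generates a cyclic subgroup ⟨a⟩; distinct elements may generate the same one (a cyclic group of order d has φ(d) generators).
Cyclic subgroups by order — order 1: 1; order 3: 4; order 9: 3.
Total: 8.

8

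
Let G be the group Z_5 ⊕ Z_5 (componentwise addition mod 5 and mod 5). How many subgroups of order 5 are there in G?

|G| = 25 and 5 | 25, so subgroups of order 5 are possible by Lagrange.
The subgroups of order 5 are: {(0,0), (0,1), (0,2), (0,3), (0,4)}; {(0,0), (1,0), (2,0), (3,0), (4,0)}; {(0,0), (1,1), (2,2), (3,3), (4,4)}; {(0,0), (1,2), (2,4), (3,1), (4,3)}; … (6 in all).
So G has 6 subgroups of order 5.

6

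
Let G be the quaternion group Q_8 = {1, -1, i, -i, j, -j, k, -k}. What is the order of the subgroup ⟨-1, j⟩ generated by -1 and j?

|⟨-1⟩| = 2 and |⟨j⟩| = 4, so |H| is a multiple of lcm(2, 4) = 4 and divides |G| = 8.
Closing under the operation: H = {1, -1, j, -j}, so |H| = 4.

4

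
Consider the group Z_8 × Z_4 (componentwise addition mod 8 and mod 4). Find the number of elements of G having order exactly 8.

An element (a,b) has order lcm(ord(a), ord(b)); count pairs with lcm equal to 8.
Enumerating gives 16 such elements.

16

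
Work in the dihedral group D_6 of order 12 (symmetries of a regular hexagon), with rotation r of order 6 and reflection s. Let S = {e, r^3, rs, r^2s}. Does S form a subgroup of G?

No

Closure fails: rs · r^2s = r^5 ∉ S. So S is not a subgroup.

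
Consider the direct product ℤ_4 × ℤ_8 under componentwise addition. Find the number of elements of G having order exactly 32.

An element (a,b) has order lcm(ord(a), ord(b)); count pairs with lcm equal to 32.
Enumerating gives 0 such elements.

0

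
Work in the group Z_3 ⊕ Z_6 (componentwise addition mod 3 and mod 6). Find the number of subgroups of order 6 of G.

4

|G| = 18 and 6 | 18, so subgroups of order 6 are possible by Lagrange.
The subgroups of order 6 are: {(0,0), (0,1), (0,2), (0,3), (0,4), (0,5)}; {(0,0), (0,3), (1,0), (1,3), (2,0), (2,3)}; {(0,0), (0,3), (1,1), (1,4), (2,2), (2,5)}; {(0,0), (0,3), (1,2), (1,5), (2,1), (2,4)}.
So G has 4 subgroups of order 6.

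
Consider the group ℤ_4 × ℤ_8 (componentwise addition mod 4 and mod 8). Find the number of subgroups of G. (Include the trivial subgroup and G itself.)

22

|G| = 32, so by Lagrange every subgroup order divides 32. Divisors: 1, 2, 4, 8, 16, 32.
Subgroups by order — order 1: 1; order 2: 3; order 4: 7; order 8: 7; order 16: 3; order 32: 1.
Total: 1 + 3 + 7 + 7 + 3 + 1 = 22.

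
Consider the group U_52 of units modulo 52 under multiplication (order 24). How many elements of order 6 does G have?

The elements of order 6 are: 3, 17, 23, 35, 43, 49.
That's 6.

6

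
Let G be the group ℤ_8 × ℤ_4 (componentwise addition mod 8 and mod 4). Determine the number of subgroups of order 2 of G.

3

|G| = 32 and 2 | 32, so subgroups of order 2 are possible by Lagrange.
The subgroups of order 2 are: {(0,0), (0,2)}; {(0,0), (4,0)}; {(0,0), (4,2)}.
So G has 3 subgroups of order 2.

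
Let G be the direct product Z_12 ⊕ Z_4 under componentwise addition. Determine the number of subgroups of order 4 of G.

|G| = 48 and 4 | 48, so subgroups of order 4 are possible by Lagrange.
The subgroups of order 4 are: {(0,0), (0,1), (0,2), (0,3)}; {(0,0), (0,2), (6,0), (6,2)}; {(0,0), (0,2), (6,1), (6,3)}; {(0,0), (3,0), (6,0), (9,0)}; … (7 in all).
So G has 7 subgroups of order 4.

7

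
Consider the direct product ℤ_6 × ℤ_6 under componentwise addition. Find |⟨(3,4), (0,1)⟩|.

|⟨(3,4)⟩| = 6 and |⟨(0,1)⟩| = 6, so |H| is a multiple of lcm(6, 6) = 6 and divides |G| = 36.
Closing under the operation: H = {(0,0), (0,1), (0,2), (0,3), (0,4), (0,5), (3,0), (3,1), (3,2), (3,3), (3,4), (3,5)}, so |H| = 12.

12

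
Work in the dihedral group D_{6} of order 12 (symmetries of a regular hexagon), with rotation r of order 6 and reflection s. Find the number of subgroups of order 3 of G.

1

|G| = 12 and 3 | 12, so subgroups of order 3 are possible by Lagrange.
The subgroups of order 3 are: {e, r^2, r^4}.
So G has 1 subgroup of order 3.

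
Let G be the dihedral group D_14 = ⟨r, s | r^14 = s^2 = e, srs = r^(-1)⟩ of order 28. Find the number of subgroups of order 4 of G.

7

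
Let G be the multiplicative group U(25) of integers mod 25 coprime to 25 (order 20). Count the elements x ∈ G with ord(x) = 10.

4

The elements of order 10 are: 4, 9, 14, 19.
That's 4.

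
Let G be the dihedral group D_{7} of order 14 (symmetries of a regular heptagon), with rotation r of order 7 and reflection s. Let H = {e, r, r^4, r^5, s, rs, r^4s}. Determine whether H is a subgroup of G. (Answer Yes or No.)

No

r^4 ∈ H but its inverse r^3 ∉ H, so H is not a subgroup.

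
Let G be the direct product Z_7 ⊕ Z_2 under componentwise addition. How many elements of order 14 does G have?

6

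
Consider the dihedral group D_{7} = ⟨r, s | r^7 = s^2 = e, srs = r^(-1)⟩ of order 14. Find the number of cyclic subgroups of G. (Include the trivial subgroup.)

9

Group the elements of G by the cyclic subgroup they generate; each cyclic subgroup of order d accounts for φ(d) elements.
Cyclic subgroups by order — order 1: 1; order 2: 7; order 7: 1.
Total: 9.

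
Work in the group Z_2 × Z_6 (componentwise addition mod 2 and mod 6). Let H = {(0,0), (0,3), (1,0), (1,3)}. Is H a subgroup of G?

Yes

|H| = 4 divides |G| = 12, consistent with Lagrange.
H contains the identity, every element's inverse is in H, and H is closed under +: it is a subgroup.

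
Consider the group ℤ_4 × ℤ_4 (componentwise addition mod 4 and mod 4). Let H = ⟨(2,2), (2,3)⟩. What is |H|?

|⟨(2,2)⟩| = 2 and |⟨(2,3)⟩| = 4, so |H| is a multiple of lcm(2, 4) = 4 and divides |G| = 16.
Closing under the operation: H = {(0,0), (0,1), (0,2), (0,3), (2,0), (2,1), (2,2), (2,3)}, so |H| = 8.

8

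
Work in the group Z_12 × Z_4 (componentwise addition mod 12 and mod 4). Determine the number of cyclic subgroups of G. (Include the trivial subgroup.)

20

Each element a generates a cyclic subgroup ⟨a⟩; distinct elements may generate the same one (a cyclic group of order d has φ(d) generators).
Cyclic subgroups by order — order 1: 1; order 2: 3; order 3: 1; order 4: 6; order 6: 3; order 12: 6.
Total: 20.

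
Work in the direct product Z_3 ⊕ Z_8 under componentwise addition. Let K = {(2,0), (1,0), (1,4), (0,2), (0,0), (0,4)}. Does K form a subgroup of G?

(0,2) ∈ K but its inverse (0,6) ∉ K, so K is not a subgroup.

No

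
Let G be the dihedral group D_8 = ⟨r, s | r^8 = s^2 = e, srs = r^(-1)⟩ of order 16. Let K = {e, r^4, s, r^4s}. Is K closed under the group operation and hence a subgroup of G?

|K| = 4 divides |G| = 16, consistent with Lagrange.
K contains the identity, every element's inverse is in K, and K is closed under ·: it is a subgroup.

Yes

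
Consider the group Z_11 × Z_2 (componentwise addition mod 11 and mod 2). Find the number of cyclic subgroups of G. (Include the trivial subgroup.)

4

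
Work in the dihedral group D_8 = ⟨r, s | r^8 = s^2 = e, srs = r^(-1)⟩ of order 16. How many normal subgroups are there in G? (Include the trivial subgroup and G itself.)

7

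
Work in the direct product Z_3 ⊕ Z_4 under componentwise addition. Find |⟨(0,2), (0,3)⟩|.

|⟨(0,2)⟩| = 2 and |⟨(0,3)⟩| = 4, so |H| is a multiple of lcm(2, 4) = 4 and divides |G| = 12.
Closing under the operation: H = {(0,0), (0,1), (0,2), (0,3)}, so |H| = 4.

4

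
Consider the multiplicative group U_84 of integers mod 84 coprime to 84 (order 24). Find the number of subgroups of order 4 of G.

|G| = 24 and 4 | 24, so subgroups of order 4 are possible by Lagrange.
The subgroups of order 4 are: {1, 13, 29, 41}; {1, 13, 43, 55}; {1, 13, 71, 83}; {1, 29, 43, 71}; … (7 in all).
So G has 7 subgroups of order 4.

7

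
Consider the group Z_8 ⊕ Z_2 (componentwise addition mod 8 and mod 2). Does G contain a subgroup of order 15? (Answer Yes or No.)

15 does not divide |G| = 16, so by Lagrange no subgroup of order 15 exists.

No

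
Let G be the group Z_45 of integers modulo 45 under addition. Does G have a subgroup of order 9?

9 | 45. A subgroup of order 9 is {0, 5, 10, 15, 20, 25, 30, 35, 40}.

Yes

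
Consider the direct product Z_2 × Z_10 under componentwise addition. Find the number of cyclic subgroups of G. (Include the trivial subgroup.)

8

Group the elements of G by the cyclic subgroup they generate; each cyclic subgroup of order d accounts for φ(d) elements.
Cyclic subgroups by order — order 1: 1; order 2: 3; order 5: 1; order 10: 3.
Total: 8.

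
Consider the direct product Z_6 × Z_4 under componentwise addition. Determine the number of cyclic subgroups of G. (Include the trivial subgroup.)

Group the elements of G by the cyclic subgroup they generate; each cyclic subgroup of order d accounts for φ(d) elements.
Cyclic subgroups by order — order 1: 1; order 2: 3; order 3: 1; order 4: 2; order 6: 3; order 12: 2.
Total: 12.

12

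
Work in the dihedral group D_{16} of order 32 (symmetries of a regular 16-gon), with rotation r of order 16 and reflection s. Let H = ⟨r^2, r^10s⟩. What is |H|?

|⟨r^2⟩| = 8 and |⟨r^10s⟩| = 2, so |H| is a multiple of lcm(8, 2) = 8 and divides |G| = 32.
Closing under the operation: H = {e, r^2, r^4, r^6, r^8, r^10, r^12, r^14, s, r^2s, r^4s, r^6s, r^8s, r^10s, r^12s, r^14s}, so |H| = 16.

16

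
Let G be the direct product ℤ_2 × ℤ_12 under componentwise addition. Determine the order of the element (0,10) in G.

The order of (0,10) in Z_2 × Z_12 is lcm(ord(0) in Z_2, ord(10) in Z_12).
ord(0) = 1 and ord(10) = 6, so |⟨(0,10)⟩| = lcm(1, 6) = 6.

6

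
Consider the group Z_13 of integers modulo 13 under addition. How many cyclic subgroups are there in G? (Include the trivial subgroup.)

Group the elements of G by the cyclic subgroup they generate; each cyclic subgroup of order d accounts for φ(d) elements.
Cyclic subgroups by order — order 1: 1; order 13: 1.
Total: 2.

2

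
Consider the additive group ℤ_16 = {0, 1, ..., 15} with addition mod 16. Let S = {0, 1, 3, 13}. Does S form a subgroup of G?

No

1 ∈ S but its inverse 15 ∉ S, so S is not a subgroup.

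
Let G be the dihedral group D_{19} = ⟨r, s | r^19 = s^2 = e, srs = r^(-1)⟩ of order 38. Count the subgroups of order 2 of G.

|G| = 38 and 2 | 38, so subgroups of order 2 are possible by Lagrange.
The subgroups of order 2 are: {e, r^10s}; {e, r^11s}; {e, r^12s}; {e, r^13s}; … (19 in all).
So G has 19 subgroups of order 2.

19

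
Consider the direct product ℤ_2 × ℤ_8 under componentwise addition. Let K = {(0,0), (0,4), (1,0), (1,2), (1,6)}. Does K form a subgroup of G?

No

|K| = 5 does not divide |G| = 16, so by Lagrange K is not a subgroup.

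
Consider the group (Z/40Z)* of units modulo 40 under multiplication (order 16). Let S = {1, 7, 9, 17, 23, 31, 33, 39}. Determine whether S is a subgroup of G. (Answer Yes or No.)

Yes

|S| = 8 divides |G| = 16, consistent with Lagrange.
S contains the identity, every element's inverse is in S, and S is closed under ·: it is a subgroup.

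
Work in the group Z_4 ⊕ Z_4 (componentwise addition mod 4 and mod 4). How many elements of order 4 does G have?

An element (a,b) has order lcm(ord(a), ord(b)); count pairs with lcm equal to 4.
Enumerating gives 12 such elements.

12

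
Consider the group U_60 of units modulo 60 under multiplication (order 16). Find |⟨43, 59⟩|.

|⟨43⟩| = 4 and |⟨59⟩| = 2, so |H| is a multiple of lcm(4, 2) = 4 and divides |G| = 16.
Closing under the operation: H = {1, 7, 11, 17, 43, 49, 53, 59}, so |H| = 8.

8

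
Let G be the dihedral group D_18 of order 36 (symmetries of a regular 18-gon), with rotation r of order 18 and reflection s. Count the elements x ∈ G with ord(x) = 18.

6

The elements of order 18 are: r, r^5, r^7, r^11, r^13, r^17.
That's 6.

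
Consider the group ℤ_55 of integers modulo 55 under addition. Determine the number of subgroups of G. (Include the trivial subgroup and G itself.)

4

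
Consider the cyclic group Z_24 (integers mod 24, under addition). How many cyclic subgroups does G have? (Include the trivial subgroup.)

Group the elements of G by the cyclic subgroup they generate; each cyclic subgroup of order d accounts for φ(d) elements.
Cyclic subgroups by order — order 1: 1; order 2: 1; order 3: 1; order 4: 1; order 6: 1; order 8: 1; order 12: 1; order 24: 1.
Total: 8.

8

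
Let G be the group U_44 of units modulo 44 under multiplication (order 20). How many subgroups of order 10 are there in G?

|G| = 20 and 10 | 20, so subgroups of order 10 are possible by Lagrange.
The subgroups of order 10 are: {1, 5, 9, 13, 17, 21, 25, 29, 37, 41}; {1, 3, 5, 9, 15, 23, 25, 27, 31, 37}; {1, 5, 7, 9, 19, 25, 35, 37, 39, 43}.
So G has 3 subgroups of order 10.

3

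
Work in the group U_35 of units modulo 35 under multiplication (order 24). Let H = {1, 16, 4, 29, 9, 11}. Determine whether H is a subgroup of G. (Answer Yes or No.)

Yes

|H| = 6 divides |G| = 24, consistent with Lagrange.
H contains the identity, every element's inverse is in H, and H is closed under ·: it is a subgroup.
In fact H = ⟨4⟩.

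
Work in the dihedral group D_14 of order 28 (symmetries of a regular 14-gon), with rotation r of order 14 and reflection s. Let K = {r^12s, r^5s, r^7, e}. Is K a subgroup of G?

Yes

|K| = 4 divides |G| = 28, consistent with Lagrange.
K contains the identity, every element's inverse is in K, and K is closed under ·: it is a subgroup.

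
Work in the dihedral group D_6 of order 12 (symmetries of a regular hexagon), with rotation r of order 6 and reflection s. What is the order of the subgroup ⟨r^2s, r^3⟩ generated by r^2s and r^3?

|⟨r^2s⟩| = 2 and |⟨r^3⟩| = 2, so |H| is a multiple of lcm(2, 2) = 2 and divides |G| = 12.
Closing under the operation: H = {e, r^3, r^2s, r^5s}, so |H| = 4.

4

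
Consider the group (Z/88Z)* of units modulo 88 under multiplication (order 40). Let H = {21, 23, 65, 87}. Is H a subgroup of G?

No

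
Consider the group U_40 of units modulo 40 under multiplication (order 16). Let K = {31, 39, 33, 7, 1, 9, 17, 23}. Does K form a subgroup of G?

Yes

|K| = 8 divides |G| = 16, consistent with Lagrange.
K contains the identity, every element's inverse is in K, and K is closed under ·: it is a subgroup.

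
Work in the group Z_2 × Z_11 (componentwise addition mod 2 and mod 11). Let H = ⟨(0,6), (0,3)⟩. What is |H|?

|⟨(0,6)⟩| = 11 and |⟨(0,3)⟩| = 11, so |H| is a multiple of lcm(11, 11) = 11 and divides |G| = 22.
Closing under the operation: H = {(0,0), (0,1), (0,2), (0,3), (0,4), (0,5), (0,6), (0,7), (0,8), (0,9), (0,10)}, so |H| = 11.

11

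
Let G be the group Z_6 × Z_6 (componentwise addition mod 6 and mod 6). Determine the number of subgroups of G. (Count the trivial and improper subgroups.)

30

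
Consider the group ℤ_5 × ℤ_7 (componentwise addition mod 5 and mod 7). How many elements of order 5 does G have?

4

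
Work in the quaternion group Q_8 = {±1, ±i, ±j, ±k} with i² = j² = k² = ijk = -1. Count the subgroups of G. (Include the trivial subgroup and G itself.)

6

|G| = 8, so by Lagrange every subgroup order divides 8. Divisors: 1, 2, 4, 8.
Subgroups by order — order 1: 1; order 2: 1; order 4: 3; order 8: 1.
Total: 1 + 1 + 3 + 1 = 6.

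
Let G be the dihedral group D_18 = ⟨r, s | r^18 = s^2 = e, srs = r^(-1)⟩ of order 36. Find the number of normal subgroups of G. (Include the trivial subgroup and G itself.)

G has 45 subgroups. Checking conjugation-invariance by order — order 1: 1/1 normal; order 2: 1/19 normal; order 3: 1/1 normal; order 4: 0/9 normal; order 6: 1/7 normal; order 9: 1/1 normal; order 12: 0/3 normal; order 18: 3/3 normal; order 36: 1/1 normal.
Total normal subgroups: 9.

9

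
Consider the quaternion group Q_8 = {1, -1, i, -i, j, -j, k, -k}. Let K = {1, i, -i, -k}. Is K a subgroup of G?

-k ∈ K but its inverse k ∉ K, so K is not a subgroup.

No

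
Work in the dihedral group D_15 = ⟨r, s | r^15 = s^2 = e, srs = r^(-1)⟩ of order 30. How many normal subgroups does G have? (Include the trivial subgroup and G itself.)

G has 28 subgroups. Checking conjugation-invariance by order — order 1: 1/1 normal; order 2: 0/15 normal; order 3: 1/1 normal; order 5: 1/1 normal; order 6: 0/5 normal; order 10: 0/3 normal; order 15: 1/1 normal; order 30: 1/1 normal.
Total normal subgroups: 5.

5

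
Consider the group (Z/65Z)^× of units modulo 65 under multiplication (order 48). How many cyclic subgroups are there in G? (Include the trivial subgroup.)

20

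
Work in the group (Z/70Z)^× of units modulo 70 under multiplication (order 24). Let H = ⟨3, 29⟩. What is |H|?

12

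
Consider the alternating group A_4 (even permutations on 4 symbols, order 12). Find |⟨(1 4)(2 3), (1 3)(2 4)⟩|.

|⟨(1 4)(2 3)⟩| = 2 and |⟨(1 3)(2 4)⟩| = 2, so |H| is a multiple of lcm(2, 2) = 2 and divides |G| = 12.
Closing under the operation: H = {e, (1 2)(3 4), (1 3)(2 4), (1 4)(2 3)}, so |H| = 4.

4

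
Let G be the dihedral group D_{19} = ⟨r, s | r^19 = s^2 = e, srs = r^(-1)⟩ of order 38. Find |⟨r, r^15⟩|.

|⟨r⟩| = 19 and |⟨r^15⟩| = 19, so |H| is a multiple of lcm(19, 19) = 19 and divides |G| = 38.
Closing under the operation: H = {e, r, r^2, r^3, r^4, r^5, r^6, r^7, r^8, r^9, r^10, r^11, r^12, r^13, r^14, r^15, r^16, r^17, r^18}, so |H| = 19.

19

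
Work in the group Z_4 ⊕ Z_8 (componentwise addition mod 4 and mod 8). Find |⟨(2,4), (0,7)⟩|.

16

|⟨(2,4)⟩| = 2 and |⟨(0,7)⟩| = 8, so |H| is a multiple of lcm(2, 8) = 8 and divides |G| = 32.
Closing under the operation: H = {(0,0), (0,1), (0,2), (0,3), (0,4), (0,5), (0,6), (0,7), (2,0), (2,1), (2,2), (2,3), (2,4), (2,5), (2,6), (2,7)}, so |H| = 16.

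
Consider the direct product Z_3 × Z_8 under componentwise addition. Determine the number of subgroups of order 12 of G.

|G| = 24 and 12 | 24, so subgroups of order 12 are possible by Lagrange.
The subgroups of order 12 are: {(0,0), (0,2), (0,4), (0,6), (1,0), (1,2), (1,4), (1,6), (2,0), (2,2), (2,4), (2,6)}.
So G has 1 subgroup of order 12.

1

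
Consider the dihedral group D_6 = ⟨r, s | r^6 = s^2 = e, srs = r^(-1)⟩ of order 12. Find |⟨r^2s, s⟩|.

6

|⟨r^2s⟩| = 2 and |⟨s⟩| = 2, so |H| is a multiple of lcm(2, 2) = 2 and divides |G| = 12.
Closing under the operation: H = {e, r^2, r^4, s, r^2s, r^4s}, so |H| = 6.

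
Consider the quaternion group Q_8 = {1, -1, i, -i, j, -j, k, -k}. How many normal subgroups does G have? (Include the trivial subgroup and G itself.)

6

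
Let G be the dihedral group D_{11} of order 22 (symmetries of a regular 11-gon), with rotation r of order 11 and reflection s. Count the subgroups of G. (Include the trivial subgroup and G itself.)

|G| = 22, so by Lagrange every subgroup order divides 22. Divisors: 1, 2, 11, 22.
Subgroups by order — order 1: 1; order 2: 11; order 11: 1; order 22: 1.
Total: 1 + 11 + 1 + 1 = 14.

14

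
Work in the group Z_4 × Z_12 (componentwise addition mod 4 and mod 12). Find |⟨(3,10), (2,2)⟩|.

24

|⟨(3,10)⟩| = 12 and |⟨(2,2)⟩| = 6, so |H| is a multiple of lcm(12, 6) = 12 and divides |G| = 48.
Closing under the operation: H = {(0,0), (0,2), (0,4), (0,6), (0,8), (0,10), (1,0), (1,2), (1,4), (1,6), (1,8), (1,10), (2,0), (2,2), (2,4), (2,6), (2,8), (2,10), (3,0), (3,2), (3,4), (3,6), (3,8), (3,10)}, so |H| = 24.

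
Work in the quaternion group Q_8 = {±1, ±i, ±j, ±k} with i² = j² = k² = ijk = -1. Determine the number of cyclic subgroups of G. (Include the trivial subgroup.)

5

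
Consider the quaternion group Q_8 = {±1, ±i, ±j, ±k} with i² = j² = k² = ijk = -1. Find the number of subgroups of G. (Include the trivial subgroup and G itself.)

|G| = 8, so by Lagrange every subgroup order divides 8. Divisors: 1, 2, 4, 8.
Subgroups by order — order 1: 1; order 2: 1; order 4: 3; order 8: 1.
Total: 1 + 1 + 3 + 1 = 6.

6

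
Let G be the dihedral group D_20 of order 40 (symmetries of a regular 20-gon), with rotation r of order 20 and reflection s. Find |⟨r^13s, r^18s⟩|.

8

|⟨r^13s⟩| = 2 and |⟨r^18s⟩| = 2, so |H| is a multiple of lcm(2, 2) = 2 and divides |G| = 40.
Closing under the operation: H = {e, r^5, r^10, r^15, r^3s, r^8s, r^13s, r^18s}, so |H| = 8.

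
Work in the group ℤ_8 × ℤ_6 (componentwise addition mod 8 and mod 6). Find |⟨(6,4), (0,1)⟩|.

24

|⟨(6,4)⟩| = 12 and |⟨(0,1)⟩| = 6, so |H| is a multiple of lcm(12, 6) = 12 and divides |G| = 48.
Closing under the operation: H = {(0,0), (0,1), (0,2), (0,3), (0,4), (0,5), (2,0), (2,1), (2,2), (2,3), (2,4), (2,5), (4,0), (4,1), (4,2), (4,3), (4,4), (4,5), (6,0), (6,1), (6,2), (6,3), (6,4), (6,5)}, so |H| = 24.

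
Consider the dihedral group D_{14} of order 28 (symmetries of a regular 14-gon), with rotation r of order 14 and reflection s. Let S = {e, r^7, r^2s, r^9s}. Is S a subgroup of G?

|S| = 4 divides |G| = 28, consistent with Lagrange.
S contains the identity, every element's inverse is in S, and S is closed under ·: it is a subgroup.

Yes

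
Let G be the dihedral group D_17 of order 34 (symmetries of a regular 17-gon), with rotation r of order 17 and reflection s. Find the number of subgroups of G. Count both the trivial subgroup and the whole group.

|G| = 34, so by Lagrange every subgroup order divides 34. Divisors: 1, 2, 17, 34.
Subgroups by order — order 1: 1; order 2: 17; order 17: 1; order 34: 1.
Total: 1 + 17 + 1 + 1 = 20.

20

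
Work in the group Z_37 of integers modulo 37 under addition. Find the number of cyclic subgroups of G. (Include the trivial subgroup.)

2

Group the elements of G by the cyclic subgroup they generate; each cyclic subgroup of order d accounts for φ(d) elements.
Cyclic subgroups by order — order 1: 1; order 37: 1.
Total: 2.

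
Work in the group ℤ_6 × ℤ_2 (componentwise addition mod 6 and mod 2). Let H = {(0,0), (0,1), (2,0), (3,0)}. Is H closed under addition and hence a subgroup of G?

(2,0) ∈ H but its inverse (4,0) ∉ H, so H is not a subgroup.

No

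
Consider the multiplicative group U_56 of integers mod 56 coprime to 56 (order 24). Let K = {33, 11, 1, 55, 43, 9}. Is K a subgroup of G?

No

33 ∈ K but its inverse 17 ∉ K, so K is not a subgroup.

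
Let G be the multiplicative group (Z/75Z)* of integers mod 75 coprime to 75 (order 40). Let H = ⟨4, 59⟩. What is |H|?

20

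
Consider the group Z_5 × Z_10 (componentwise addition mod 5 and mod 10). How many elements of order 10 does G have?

An element (a,b) has order lcm(ord(a), ord(b)); count pairs with lcm equal to 10.
Enumerating gives 24 such elements.

24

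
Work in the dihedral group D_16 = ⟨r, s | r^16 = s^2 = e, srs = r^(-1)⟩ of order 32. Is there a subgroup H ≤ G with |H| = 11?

No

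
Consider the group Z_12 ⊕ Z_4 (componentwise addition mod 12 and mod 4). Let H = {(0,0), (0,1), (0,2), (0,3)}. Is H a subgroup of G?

Yes

|H| = 4 divides |G| = 48, consistent with Lagrange.
H contains the identity, every element's inverse is in H, and H is closed under +: it is a subgroup.
In fact H = ⟨(0,1)⟩.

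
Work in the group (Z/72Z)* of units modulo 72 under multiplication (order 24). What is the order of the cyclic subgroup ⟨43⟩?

Compute successive powers of 43 mod 72: 43, 49, 19, 25, 67, 1; 43^6 ≡ 1 (mod 72).
So |⟨43⟩| = 6.

6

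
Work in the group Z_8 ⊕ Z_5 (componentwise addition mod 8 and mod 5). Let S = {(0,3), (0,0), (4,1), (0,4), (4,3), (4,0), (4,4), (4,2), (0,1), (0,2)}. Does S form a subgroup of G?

|S| = 10 divides |G| = 40, consistent with Lagrange.
S contains the identity, every element's inverse is in S, and S is closed under +: it is a subgroup.
In fact S = ⟨(4,4)⟩.

Yes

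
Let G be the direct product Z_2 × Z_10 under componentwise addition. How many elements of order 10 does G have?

12

An element (a,b) has order lcm(ord(a), ord(b)); count pairs with lcm equal to 10.
Enumerating gives 12 such elements.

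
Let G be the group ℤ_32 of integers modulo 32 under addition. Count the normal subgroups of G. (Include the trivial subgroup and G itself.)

G is abelian, so every subgroup is normal.
G has 6 subgroups in total, hence 6 normal subgroups.

6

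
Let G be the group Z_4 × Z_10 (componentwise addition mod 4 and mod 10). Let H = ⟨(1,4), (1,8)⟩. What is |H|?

|⟨(1,4)⟩| = 20 and |⟨(1,8)⟩| = 20, so |H| is a multiple of lcm(20, 20) = 20 and divides |G| = 40.
Closing under the operation: H = {(0,0), (0,2), (0,4), (0,6), (0,8), (1,0), (1,2), (1,4), (1,6), (1,8), (2,0), (2,2), (2,4), (2,6), (2,8), (3,0), (3,2), (3,4), (3,6), (3,8)}, so |H| = 20.

20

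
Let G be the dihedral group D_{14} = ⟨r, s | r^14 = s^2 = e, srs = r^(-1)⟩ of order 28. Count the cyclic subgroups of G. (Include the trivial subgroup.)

A cyclic subgroup of order d is generated by each of its φ(d) elements of order d, so the cyclic subgroups of order d number (#elements of order d)/φ(d).
Cyclic subgroups by order — order 1: 1; order 2: 15; order 7: 1; order 14: 1.
Total: 18.

18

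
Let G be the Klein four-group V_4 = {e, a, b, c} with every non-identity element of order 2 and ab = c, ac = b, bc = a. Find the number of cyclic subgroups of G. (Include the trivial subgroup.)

Each element a generates a cyclic subgroup ⟨a⟩; distinct elements may generate the same one (a cyclic group of order d has φ(d) generators).
Cyclic subgroups by order — order 1: 1; order 2: 3.
Total: 4.

4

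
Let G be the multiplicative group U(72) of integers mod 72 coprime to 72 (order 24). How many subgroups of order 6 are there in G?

|G| = 24 and 6 | 24, so subgroups of order 6 are possible by Lagrange.
The subgroups of order 6 are: {1, 11, 25, 35, 49, 59}; {1, 13, 25, 37, 49, 61}; {1, 17, 25, 41, 49, 65}; {1, 19, 25, 43, 49, 67}; … (7 in all).
So G has 7 subgroups of order 6.

7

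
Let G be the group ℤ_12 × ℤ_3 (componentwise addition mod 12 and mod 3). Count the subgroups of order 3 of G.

4

|G| = 36 and 3 | 36, so subgroups of order 3 are possible by Lagrange.
The subgroups of order 3 are: {(0,0), (0,1), (0,2)}; {(0,0), (4,0), (8,0)}; {(0,0), (4,1), (8,2)}; {(0,0), (4,2), (8,1)}.
So G has 4 subgroups of order 3.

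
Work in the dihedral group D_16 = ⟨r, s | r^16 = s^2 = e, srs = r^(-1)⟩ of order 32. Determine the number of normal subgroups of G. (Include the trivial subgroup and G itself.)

8

G has 36 subgroups. Checking conjugation-invariance by order — order 1: 1/1 normal; order 2: 1/17 normal; order 4: 1/9 normal; order 8: 1/5 normal; order 16: 3/3 normal; order 32: 1/1 normal.
Total normal subgroups: 8.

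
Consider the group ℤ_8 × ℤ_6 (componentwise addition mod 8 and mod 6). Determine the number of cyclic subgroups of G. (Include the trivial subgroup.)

16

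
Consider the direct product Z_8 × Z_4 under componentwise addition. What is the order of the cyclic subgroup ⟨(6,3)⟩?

The order of (6,3) in Z_8 × Z_4 is lcm(ord(6) in Z_8, ord(3) in Z_4).
ord(6) = 4 and ord(3) = 4, so |⟨(6,3)⟩| = lcm(4, 4) = 4.

4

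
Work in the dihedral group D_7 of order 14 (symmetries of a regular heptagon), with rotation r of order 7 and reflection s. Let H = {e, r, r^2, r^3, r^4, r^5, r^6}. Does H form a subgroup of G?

|H| = 7 divides |G| = 14, consistent with Lagrange.
H contains the identity, every element's inverse is in H, and H is closed under ·: it is a subgroup.
In fact H = ⟨r^4⟩.

Yes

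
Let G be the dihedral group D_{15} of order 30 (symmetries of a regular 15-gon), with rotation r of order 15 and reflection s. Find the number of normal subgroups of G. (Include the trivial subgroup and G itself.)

G has 28 subgroups. Checking conjugation-invariance by order — order 1: 1/1 normal; order 2: 0/15 normal; order 3: 1/1 normal; order 5: 1/1 normal; order 6: 0/5 normal; order 10: 0/3 normal; order 15: 1/1 normal; order 30: 1/1 normal.
Total normal subgroups: 5.

5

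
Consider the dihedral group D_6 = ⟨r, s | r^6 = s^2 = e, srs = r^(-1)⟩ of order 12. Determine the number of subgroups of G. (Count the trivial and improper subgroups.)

|G| = 12, so by Lagrange every subgroup order divides 12. Divisors: 1, 2, 3, 4, 6, 12.
Subgroups by order — order 1: 1; order 2: 7; order 3: 1; order 4: 3; order 6: 3; order 12: 1.
Total: 1 + 7 + 1 + 3 + 3 + 1 = 16.

16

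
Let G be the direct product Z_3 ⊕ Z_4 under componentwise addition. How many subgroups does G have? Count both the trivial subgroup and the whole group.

|G| = 12, so by Lagrange every subgroup order divides 12. Divisors: 1, 2, 3, 4, 6, 12.
Subgroups by order — order 1: 1; order 2: 1; order 3: 1; order 4: 1; order 6: 1; order 12: 1.
Total: 1 + 1 + 1 + 1 + 1 + 1 = 6.

6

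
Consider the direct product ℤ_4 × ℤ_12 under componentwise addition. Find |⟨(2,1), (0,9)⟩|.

|⟨(2,1)⟩| = 12 and |⟨(0,9)⟩| = 4, so |H| is a multiple of lcm(12, 4) = 12 and divides |G| = 48.
Closing under the operation: H = {(0,0), (0,1), (0,2), (0,3), (0,4), (0,5), (0,6), (0,7), (0,8), (0,9), (0,10), (0,11), (2,0), (2,1), (2,2), (2,3), (2,4), (2,5), (2,6), (2,7), (2,8), (2,9), (2,10), (2,11)}, so |H| = 24.

24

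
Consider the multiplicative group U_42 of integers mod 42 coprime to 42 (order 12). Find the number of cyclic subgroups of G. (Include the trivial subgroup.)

8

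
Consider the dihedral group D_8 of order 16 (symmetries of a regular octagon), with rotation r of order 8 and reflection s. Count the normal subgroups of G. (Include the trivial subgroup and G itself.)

G has 19 subgroups. Checking conjugation-invariance by order — order 1: 1/1 normal; order 2: 1/9 normal; order 4: 1/5 normal; order 8: 3/3 normal; order 16: 1/1 normal.
Total normal subgroups: 7.

7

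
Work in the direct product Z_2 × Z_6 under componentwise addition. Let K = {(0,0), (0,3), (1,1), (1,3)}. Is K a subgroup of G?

(1,1) ∈ K but its inverse (1,5) ∉ K, so K is not a subgroup.

No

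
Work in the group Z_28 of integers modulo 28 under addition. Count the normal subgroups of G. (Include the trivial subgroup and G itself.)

G is abelian, so every subgroup is normal.
G has 6 subgroups in total, hence 6 normal subgroups.

6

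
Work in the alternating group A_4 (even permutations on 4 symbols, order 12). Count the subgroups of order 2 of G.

3

|G| = 12 and 2 | 12, so subgroups of order 2 are possible by Lagrange.
The subgroups of order 2 are: {e, (1 2)(3 4)}; {e, (1 3)(2 4)}; {e, (1 4)(2 3)}.
So G has 3 subgroups of order 2.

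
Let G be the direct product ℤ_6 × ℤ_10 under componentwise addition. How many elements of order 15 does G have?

An element (a,b) has order lcm(ord(a), ord(b)); count pairs with lcm equal to 15.
Enumerating gives 8 such elements.

8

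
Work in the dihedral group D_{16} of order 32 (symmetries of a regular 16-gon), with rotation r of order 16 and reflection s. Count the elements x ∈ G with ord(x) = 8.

The elements of order 8 are: r^2, r^6, r^10, r^14.
That's 4.

4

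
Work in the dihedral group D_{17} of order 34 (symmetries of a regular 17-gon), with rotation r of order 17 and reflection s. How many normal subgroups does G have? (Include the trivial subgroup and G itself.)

G has 20 subgroups. Checking conjugation-invariance by order — order 1: 1/1 normal; order 2: 0/17 normal; order 17: 1/1 normal; order 34: 1/1 normal.
Total normal subgroups: 3.

3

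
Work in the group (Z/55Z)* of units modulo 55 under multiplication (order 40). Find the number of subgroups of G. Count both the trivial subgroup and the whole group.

16

|G| = 40, so by Lagrange every subgroup order divides 40. Divisors: 1, 2, 4, 5, 8, 10, 20, 40.
Subgroups by order — order 1: 1; order 2: 3; order 4: 3; order 5: 1; order 8: 1; order 10: 3; order 20: 3; order 40: 1.
Total: 1 + 3 + 3 + 1 + 1 + 3 + 3 + 1 = 16.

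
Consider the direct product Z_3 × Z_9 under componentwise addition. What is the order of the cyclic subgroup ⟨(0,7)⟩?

9

The order of (0,7) in Z_3 × Z_9 is lcm(ord(0) in Z_3, ord(7) in Z_9).
ord(0) = 1 and ord(7) = 9, so |⟨(0,7)⟩| = lcm(1, 9) = 9.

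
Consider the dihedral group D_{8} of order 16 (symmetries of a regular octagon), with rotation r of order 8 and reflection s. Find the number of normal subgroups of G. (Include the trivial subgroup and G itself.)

7

G has 19 subgroups. Checking conjugation-invariance by order — order 1: 1/1 normal; order 2: 1/9 normal; order 4: 1/5 normal; order 8: 3/3 normal; order 16: 1/1 normal.
Total normal subgroups: 7.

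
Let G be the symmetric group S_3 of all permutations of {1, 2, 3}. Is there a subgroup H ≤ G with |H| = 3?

Yes

3 | 6. A subgroup of order 3 is {e, (1 2 3), (1 3 2)}.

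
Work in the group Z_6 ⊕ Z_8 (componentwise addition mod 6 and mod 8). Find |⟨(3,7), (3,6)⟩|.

16

|⟨(3,7)⟩| = 8 and |⟨(3,6)⟩| = 4, so |H| is a multiple of lcm(8, 4) = 8 and divides |G| = 48.
Closing under the operation: H = {(0,0), (0,1), (0,2), (0,3), (0,4), (0,5), (0,6), (0,7), (3,0), (3,1), (3,2), (3,3), (3,4), (3,5), (3,6), (3,7)}, so |H| = 16.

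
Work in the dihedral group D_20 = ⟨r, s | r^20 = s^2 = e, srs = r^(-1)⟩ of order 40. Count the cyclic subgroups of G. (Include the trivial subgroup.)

26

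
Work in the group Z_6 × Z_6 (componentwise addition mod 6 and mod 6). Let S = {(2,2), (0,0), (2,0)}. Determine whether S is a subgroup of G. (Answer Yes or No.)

No

(2,0) ∈ S but its inverse (4,0) ∉ S, so S is not a subgroup.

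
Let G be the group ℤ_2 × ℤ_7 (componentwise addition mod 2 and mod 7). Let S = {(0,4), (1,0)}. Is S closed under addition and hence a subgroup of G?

No

The identity (0,0) ∉ S, so S is not a subgroup.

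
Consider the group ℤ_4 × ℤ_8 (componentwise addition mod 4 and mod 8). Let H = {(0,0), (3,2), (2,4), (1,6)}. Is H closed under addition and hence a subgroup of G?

Yes

|H| = 4 divides |G| = 32, consistent with Lagrange.
H contains the identity, every element's inverse is in H, and H is closed under +: it is a subgroup.
In fact H = ⟨(1,6)⟩.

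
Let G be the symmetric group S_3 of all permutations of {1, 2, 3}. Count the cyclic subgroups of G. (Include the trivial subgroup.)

Group the elements of G by the cyclic subgroup they generate; each cyclic subgroup of order d accounts for φ(d) elements.
Cyclic subgroups by order — order 1: 1; order 2: 3; order 3: 1.
Total: 5.

5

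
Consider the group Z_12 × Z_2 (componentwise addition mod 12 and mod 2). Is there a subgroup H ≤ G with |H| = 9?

No

9 does not divide |G| = 24, so by Lagrange no subgroup of order 9 exists.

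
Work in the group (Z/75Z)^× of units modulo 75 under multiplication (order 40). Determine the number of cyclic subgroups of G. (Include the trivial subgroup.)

12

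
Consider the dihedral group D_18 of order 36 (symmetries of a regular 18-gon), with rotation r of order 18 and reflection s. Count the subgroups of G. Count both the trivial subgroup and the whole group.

45

|G| = 36, so by Lagrange every subgroup order divides 36. Divisors: 1, 2, 3, 4, 6, 9, 12, 18, 36.
Subgroups by order — order 1: 1; order 2: 19; order 3: 1; order 4: 9; order 6: 7; order 9: 1; order 12: 3; order 18: 3; order 36: 1.
Total: 1 + 19 + 1 + 9 + 7 + 1 + 3 + 3 + 1 = 45.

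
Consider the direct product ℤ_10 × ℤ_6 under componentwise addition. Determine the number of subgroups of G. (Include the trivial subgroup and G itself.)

|G| = 60, so by Lagrange every subgroup order divides 60. Divisors: 1, 2, 3, 4, 5, 6, 10, 12, 15, 20, 30, 60.
Subgroups by order — order 1: 1; order 2: 3; order 3: 1; order 4: 1; order 5: 1; order 6: 3; order 10: 3; order 12: 1; order 15: 1; order 20: 1; order 30: 3; order 60: 1.
Total: 1 + 3 + 1 + 1 + 1 + 3 + 3 + 1 + 1 + 1 + 3 + 1 = 20.

20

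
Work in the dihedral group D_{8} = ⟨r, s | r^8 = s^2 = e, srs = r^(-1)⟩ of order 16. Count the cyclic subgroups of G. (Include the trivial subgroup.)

Each element a generates a cyclic subgroup ⟨a⟩; distinct elements may generate the same one (a cyclic group of order d has φ(d) generators).
Cyclic subgroups by order — order 1: 1; order 2: 9; order 4: 1; order 8: 1.
Total: 12.

12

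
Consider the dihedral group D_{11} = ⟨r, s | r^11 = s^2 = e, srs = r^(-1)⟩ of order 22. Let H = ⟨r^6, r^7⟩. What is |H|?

|⟨r^6⟩| = 11 and |⟨r^7⟩| = 11, so |H| is a multiple of lcm(11, 11) = 11 and divides |G| = 22.
Closing under the operation: H = {e, r, r^2, r^3, r^4, r^5, r^6, r^7, r^8, r^9, r^10}, so |H| = 11.

11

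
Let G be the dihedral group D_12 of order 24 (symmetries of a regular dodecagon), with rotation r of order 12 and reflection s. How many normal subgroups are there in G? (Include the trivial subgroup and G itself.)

9

G has 34 subgroups. Checking conjugation-invariance by order — order 1: 1/1 normal; order 2: 1/13 normal; order 3: 1/1 normal; order 4: 1/7 normal; order 6: 1/5 normal; order 8: 0/3 normal; order 12: 3/3 normal; order 24: 1/1 normal.
Total normal subgroups: 9.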